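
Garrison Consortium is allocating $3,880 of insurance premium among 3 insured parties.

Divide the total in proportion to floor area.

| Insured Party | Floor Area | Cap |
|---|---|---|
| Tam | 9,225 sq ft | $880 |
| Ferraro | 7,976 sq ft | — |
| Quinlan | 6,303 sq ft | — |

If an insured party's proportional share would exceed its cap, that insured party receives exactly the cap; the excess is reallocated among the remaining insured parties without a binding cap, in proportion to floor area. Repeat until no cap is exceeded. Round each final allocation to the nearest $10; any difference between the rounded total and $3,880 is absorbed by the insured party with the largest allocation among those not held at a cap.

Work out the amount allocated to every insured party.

Total floor area = 23,504.
Pro-rata shares before constraints: Tam 1,522.85; Ferraro 1,316.66; Quinlan 1,040.49.
Held at cap: Tam ($880); residual $3,000 reallocated over remaining floor area 14,279.
Redistributed shares: Ferraro 1,675.75 → $1,680; Quinlan 1,324.25 → $1,320.

Tam: $880 · Ferraro: $1,680 · Quinlan: $1,320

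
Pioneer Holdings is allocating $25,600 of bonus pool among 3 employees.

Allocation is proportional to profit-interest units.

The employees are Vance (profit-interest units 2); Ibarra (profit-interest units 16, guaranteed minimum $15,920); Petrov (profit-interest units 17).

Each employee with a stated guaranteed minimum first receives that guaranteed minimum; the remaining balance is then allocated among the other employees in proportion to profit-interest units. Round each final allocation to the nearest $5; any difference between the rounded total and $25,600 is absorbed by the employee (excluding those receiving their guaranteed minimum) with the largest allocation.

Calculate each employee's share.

Vance: $1,020; Ibarra: $15,920; Petrov: $8,660

Minimums first: Ibarra $15,920. Balance $9,680.
Balance split over remaining profit-interest units 19: Vance 1,018.95 → $1,020; Petrov 8,661.05 → $8,660.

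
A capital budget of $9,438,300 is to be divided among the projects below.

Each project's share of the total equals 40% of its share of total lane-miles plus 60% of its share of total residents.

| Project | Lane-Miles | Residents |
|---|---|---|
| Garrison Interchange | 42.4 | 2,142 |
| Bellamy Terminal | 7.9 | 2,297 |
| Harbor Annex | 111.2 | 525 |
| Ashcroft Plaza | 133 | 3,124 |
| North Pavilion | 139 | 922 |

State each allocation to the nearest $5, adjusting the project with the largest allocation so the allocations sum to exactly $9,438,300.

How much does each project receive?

Garrison Interchange: $1,715,550 | Bellamy Terminal: $1,512,515 | Harbor Annex: $1,298,405 | Ashcroft Plaza: $3,121,790 | North Pavilion: $1,790,040

Totals — lane-miles 433.5, residents 9,010.
Combined weights (40% lane-miles + 60% residents): Garrison Interchange 0.1818; Bellamy Terminal 0.1603; Harbor Annex 0.1376; Ashcroft Plaza 0.3308; North Pavilion 0.1897.
Unrounded shares: Garrison Interchange 1,715,551.88; Bellamy Terminal 1,512,514.74; Harbor Annex 1,298,406.58; Ashcroft Plaza 3,121,788.95; North Pavilion 1,790,037.85.
After rounding ($5): Garrison Interchange $1,715,550; Bellamy Terminal $1,512,515; Harbor Annex $1,298,405; Ashcroft Plaza $3,121,790; North Pavilion $1,790,040. Sum = $9,438,300.
Sum already equals the total — no adjustment.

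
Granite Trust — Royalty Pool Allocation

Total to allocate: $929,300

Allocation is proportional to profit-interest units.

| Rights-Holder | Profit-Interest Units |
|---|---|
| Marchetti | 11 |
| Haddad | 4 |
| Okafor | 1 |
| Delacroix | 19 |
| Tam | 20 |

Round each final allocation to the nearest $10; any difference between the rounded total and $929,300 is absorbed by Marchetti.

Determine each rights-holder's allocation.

Profit-interest units total: 55.
Unrounded shares: Marchetti 11/55 × $929,300 = 185,860.00; Haddad 4/55 × $929,300 = 67,585.45; Okafor 1/55 × $929,300 = 16,896.36; Delacroix 19/55 × $929,300 = 321,030.91; Tam 20/55 × $929,300 = 337,927.27.
After rounding ($10): Marchetti $185,860; Haddad $67,590; Okafor $16,900; Delacroix $321,030; Tam $337,930. Sum = $929,310.
Difference $929,300 − $929,310 = −$10 applied to Marchetti: Marchetti becomes $185,850.

Marchetti: $185,850 | Haddad: $67,590 | Okafor: $16,900 | Delacroix: $321,030 | Tam: $337,930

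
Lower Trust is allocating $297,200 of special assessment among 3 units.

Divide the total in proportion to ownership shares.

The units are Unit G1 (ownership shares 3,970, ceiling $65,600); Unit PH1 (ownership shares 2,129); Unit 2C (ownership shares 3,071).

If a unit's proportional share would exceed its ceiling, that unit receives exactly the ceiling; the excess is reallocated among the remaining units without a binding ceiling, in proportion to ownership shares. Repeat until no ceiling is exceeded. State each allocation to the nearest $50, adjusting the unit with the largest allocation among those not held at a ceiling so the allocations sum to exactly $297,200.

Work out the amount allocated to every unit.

Ownership shares total: 9,170.
Unconstrained shares: Unit G1 128,667.83; Unit PH1 69,000.96; Unit 2C 99,531.21.
Capped: Unit G1 ($65,600); residual $231,600 reallocated over remaining ownership shares 5,200.
Remaining shares: Unit PH1 94,822.38 → $94,800; Unit 2C 136,777.62 → $136,800.

Unit G1: $65,600; Unit PH1: $94,800; Unit 2C: $136,800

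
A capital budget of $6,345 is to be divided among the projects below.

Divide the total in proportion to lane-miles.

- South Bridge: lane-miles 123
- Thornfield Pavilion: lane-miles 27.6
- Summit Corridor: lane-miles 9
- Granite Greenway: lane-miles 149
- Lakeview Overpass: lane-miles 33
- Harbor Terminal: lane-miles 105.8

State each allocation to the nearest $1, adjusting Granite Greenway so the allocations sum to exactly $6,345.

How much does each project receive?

Total lane-miles = 447.4.
Pro-rata amounts: South Bridge 123/447.4 × $6,345 = 1,744.38; Thornfield Pavilion 27.6/447.4 × $6,345 = 391.42; Summit Corridor 9/447.4 × $6,345 = 127.64; Granite Greenway 149/447.4 × $6,345 = 2,113.11; Lakeview Overpass 33/447.4 × $6,345 = 468.00; Harbor Terminal 105.8/447.4 × $6,345 = 1,500.45.
Rounded to nearest $1: South Bridge $1,744; Thornfield Pavilion $391; Summit Corridor $128; Granite Greenway $2,113; Lakeview Overpass $468; Harbor Terminal $1,500. Sum = $6,344.
Difference $6,345 − $6,344 = +$1 applied to Granite Greenway: Granite Greenway becomes $2,114.

South Bridge: $1,744 · Thornfield Pavilion: $391 · Summit Corridor: $128 · Granite Greenway: $2,114 · Lakeview Overpass: $468 · Harbor Terminal: $1,500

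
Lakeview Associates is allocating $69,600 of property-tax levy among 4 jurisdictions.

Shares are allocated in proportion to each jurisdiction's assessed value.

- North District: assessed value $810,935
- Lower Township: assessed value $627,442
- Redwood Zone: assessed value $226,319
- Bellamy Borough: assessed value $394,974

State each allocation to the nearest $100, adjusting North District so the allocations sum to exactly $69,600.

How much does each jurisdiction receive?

North District: $27,500 · Lower Township: $21,200 · Redwood Zone: $7,600 · Bellamy Borough: $13,300

Combined assessed value = 2,059,670.
Proportional shares: North District 810,935/2,059,670 × $69,600 = 27,402.97; Lower Township 627,442/2,059,670 × $69,600 = 21,202.41; Redwood Zone 226,319/2,059,670 × $69,600 = 7,647.73; Bellamy Borough 394,974/2,059,670 × $69,600 = 13,346.89.
After rounding ($100): North District $27,400; Lower Township $21,200; Redwood Zone $7,600; Bellamy Borough $13,300. Sum = $69,500.
Difference $69,600 − $69,500 = +$100 applied to North District: North District becomes $27,500.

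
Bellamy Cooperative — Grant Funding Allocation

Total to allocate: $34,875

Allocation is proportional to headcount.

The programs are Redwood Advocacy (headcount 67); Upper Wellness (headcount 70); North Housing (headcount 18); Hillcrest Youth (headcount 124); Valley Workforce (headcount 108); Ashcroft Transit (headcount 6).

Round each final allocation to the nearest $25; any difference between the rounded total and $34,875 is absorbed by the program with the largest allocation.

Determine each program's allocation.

Combined headcount = 393.
Pro-rata amounts: Redwood Advocacy 67/393 × $34,875 = 5,945.61; Upper Wellness 70/393 × $34,875 = 6,211.83; North Housing 18/393 × $34,875 = 1,597.33; Hillcrest Youth 124/393 × $34,875 = 11,003.82; Valley Workforce 108/393 × $34,875 = 9,583.97; Ashcroft Transit 6/393 × $34,875 = 532.44.
Rounded to nearest $25: Redwood Advocacy $5,950; Upper Wellness $6,200; North Housing $1,600; Hillcrest Youth $11,000; Valley Workforce $9,575; Ashcroft Transit $525. Sum = $34,850.
Difference $34,875 − $34,850 = +$25 applied to largest allocation (Hillcrest Youth): Hillcrest Youth becomes $11,025.

Redwood Advocacy: $5,950 · Upper Wellness: $6,200 · North Housing: $1,600 · Hillcrest Youth: $11,025 · Valley Workforce: $9,575 · Ashcroft Transit: $525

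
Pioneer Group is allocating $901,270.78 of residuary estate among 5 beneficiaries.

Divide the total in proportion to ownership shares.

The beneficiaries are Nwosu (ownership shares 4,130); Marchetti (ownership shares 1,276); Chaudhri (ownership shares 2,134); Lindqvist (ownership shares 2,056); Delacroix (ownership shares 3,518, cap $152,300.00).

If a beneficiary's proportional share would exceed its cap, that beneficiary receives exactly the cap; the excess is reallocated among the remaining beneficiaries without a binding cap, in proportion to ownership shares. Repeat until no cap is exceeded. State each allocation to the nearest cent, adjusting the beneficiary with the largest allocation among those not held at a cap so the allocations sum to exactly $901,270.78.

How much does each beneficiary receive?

Combined ownership shares = 13,114.
Proportional shares (ignoring caps): Nwosu 283,837.7552; Marchetti 87,694.1830; Chaudhri 146,660.9611; Lindqvist 141,300.34495; Delacroix 241,777.5358.
Cap binds for Delacroix ($152,300.00); residual $748,970.78 reallocated over remaining ownership shares 9,596.
Redistributed shares: Nwosu 322,347.7826 → $322,347.78; Marchetti 99,592.1963 → $99,592.20; Chaudhri 166,559.3627 → $166,559.36; Lindqvist 160,471.4385 → $160,471.44.

Nwosu: $322,347.78 · Marchetti: $99,592.20 · Chaudhri: $166,559.36 · Lindqvist: $160,471.44 · Delacroix: $152,300.00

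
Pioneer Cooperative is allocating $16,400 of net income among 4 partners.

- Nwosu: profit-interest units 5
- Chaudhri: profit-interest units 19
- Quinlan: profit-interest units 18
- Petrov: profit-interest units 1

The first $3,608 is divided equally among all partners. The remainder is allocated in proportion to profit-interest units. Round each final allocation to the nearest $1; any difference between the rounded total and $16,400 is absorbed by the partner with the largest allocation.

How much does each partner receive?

First tranche $3,608 split equally: $902 each.
Remainder $12,792 by profit-interest units (total 43): Nwosu 1,487.44 → $1,487; Chaudhri 5,652.28 → $5,652; Quinlan 5,354.79 → $5,355; Petrov 297.49 → $297.
Rounding difference +$1 on remainder applied to Chaudhri.
Totals: Nwosu $902 + $1,487 = $2,389; Chaudhri $902 + $5,653 = $6,555; Quinlan $902 + $5,355 = $6,257; Petrov $902 + $297 = $1,199.

Nwosu: $2,389; Chaudhri: $6,555; Quinlan: $6,257; Petrov: $1,199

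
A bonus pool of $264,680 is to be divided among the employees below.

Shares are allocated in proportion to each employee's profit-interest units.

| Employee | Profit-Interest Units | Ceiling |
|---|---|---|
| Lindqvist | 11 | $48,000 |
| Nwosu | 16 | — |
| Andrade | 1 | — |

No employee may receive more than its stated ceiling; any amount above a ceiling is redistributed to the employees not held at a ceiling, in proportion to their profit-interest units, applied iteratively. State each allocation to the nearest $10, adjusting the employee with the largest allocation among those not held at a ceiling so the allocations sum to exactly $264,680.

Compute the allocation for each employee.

Total profit-interest units = 28.
Proportional shares (ignoring caps): Lindqvist 103,981.43; Nwosu 151,245.71; Andrade 9,452.86.
Capped: Lindqvist ($48,000); balance $216,680 reallocated over remaining profit-interest units 17.
Redistributed shares: Nwosu 203,934.12 → $203,930; Andrade 12,745.88 → $12,750.

Lindqvist: $48,000 | Nwosu: $203,930 | Andrade: $12,750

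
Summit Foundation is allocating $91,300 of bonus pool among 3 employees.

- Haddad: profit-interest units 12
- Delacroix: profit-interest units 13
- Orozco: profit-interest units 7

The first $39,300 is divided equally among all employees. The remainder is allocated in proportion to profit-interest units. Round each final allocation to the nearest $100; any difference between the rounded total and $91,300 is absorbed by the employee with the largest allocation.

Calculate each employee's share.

Haddad: $32,600; Delacroix: $34,200; Orozco: $24,500

First tranche $39,300 split equally: $13,100 each.
Remainder $52,000 by profit-interest units (total 32): Haddad 19,500.00 → $19,500; Delacroix 21,125.00 → $21,100; Orozco 11,375.00 → $11,400.
Totals: Haddad $13,100 + $19,500 = $32,600; Delacroix $13,100 + $21,100 = $34,200; Orozco $13,100 + $11,400 = $24,500.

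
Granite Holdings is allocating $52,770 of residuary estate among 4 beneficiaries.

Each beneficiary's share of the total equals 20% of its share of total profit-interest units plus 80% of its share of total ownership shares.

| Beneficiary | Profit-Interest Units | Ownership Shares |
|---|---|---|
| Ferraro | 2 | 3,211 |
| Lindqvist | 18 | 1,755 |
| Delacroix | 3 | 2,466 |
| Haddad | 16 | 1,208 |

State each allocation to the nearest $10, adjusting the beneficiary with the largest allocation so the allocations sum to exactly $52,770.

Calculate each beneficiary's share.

Ferraro: $16,230 | Lindqvist: $13,450 | Delacroix: $12,860 | Haddad: $10,230

Profit-interest units total 39; ownership shares total 8,640.
Composite weights (20% profit-interest units + 80% ownership shares): Ferraro 0.3076; Lindqvist 0.2548; Delacroix 0.2437; Haddad 0.1939.
Raw shares: Ferraro 16,230.53; Lindqvist 13,446.20; Delacroix 12,861.00; Haddad 10,232.27.
After rounding ($10): Ferraro $16,230; Lindqvist $13,450; Delacroix $12,860; Haddad $10,230. Sum = $52,770.
Sum already equals the total — no adjustment.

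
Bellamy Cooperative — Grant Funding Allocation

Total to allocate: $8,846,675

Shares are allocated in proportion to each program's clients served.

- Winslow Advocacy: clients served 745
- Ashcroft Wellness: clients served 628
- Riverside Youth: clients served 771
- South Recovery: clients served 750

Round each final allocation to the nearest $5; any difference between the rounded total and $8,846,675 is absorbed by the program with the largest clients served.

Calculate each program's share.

Sum of clients served: 2,894.
Unrounded shares: Winslow Advocacy 745/2,894 × $8,846,675 = 2,277,392.15; Ashcroft Wellness 628/2,894 × $8,846,675 = 1,919,734.59; Riverside Youth 771/2,894 × $8,846,675 = 2,356,871.61; South Recovery 750/2,894 × $8,846,675 = 2,292,676.66.
After rounding ($5): Winslow Advocacy $2,277,390; Ashcroft Wellness $1,919,735; Riverside Youth $2,356,870; South Recovery $2,292,675. Sum = $8,846,670.
Difference $8,846,675 − $8,846,670 = +$5 applied to largest clients served (Riverside Youth): Riverside Youth becomes $2,356,875.

Winslow Advocacy: $2,277,390 · Ashcroft Wellness: $1,919,735 · Riverside Youth: $2,356,875 · South Recovery: $2,292,675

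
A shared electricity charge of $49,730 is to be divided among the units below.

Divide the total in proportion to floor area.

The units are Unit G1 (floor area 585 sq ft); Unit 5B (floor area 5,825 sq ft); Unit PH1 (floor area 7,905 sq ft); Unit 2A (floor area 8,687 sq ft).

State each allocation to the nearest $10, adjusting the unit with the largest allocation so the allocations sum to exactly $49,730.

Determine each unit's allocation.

Unit G1: $1,260 · Unit 5B: $12,590 · Unit PH1: $17,090 · Unit 2A: $18,790

Combined floor area = 23,002.
Unrounded shares: Unit G1 585/23,002 × $49,730 = 1,264.76; Unit 5B 5,825/23,002 × $49,730 = 12,593.57; Unit PH1 7,905/23,002 × $49,730 = 17,090.50; Unit 2A 8,687/23,002 × $49,730 = 18,781.17.
At nearest $10: Unit G1 $1,260; Unit 5B $12,590; Unit PH1 $17,090; Unit 2A $18,780. Sum = $49,720.
Difference $49,730 − $49,720 = +$10 applied to largest allocation (Unit 2A): Unit 2A becomes $18,790.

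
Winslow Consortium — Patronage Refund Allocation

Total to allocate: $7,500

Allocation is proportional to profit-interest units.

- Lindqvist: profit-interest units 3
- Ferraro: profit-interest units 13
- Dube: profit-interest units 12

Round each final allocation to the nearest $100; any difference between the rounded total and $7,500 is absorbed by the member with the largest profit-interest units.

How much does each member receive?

Lindqvist: $800; Ferraro: $3,500; Dube: $3,200

Total profit-interest units = 3 + 13 + 12 = 28.
Pro-rata amounts: Lindqvist 803.57; Ferraro 3,482.14; Dube 3,214.29.
At nearest $100: Lindqvist $800; Ferraro $3,500; Dube $3,200. Sum = $7,500.
Sum already equals the total — no adjustment.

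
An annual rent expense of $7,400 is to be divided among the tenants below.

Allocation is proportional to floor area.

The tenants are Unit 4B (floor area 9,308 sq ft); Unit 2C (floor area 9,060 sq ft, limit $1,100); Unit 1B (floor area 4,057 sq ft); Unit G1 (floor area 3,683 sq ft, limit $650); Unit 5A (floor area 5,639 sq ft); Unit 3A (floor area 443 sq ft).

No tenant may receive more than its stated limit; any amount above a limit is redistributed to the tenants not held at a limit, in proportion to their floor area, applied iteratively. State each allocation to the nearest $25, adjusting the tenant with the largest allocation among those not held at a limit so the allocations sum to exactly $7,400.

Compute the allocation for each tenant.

Unit 4B: $2,700; Unit 2C: $1,100; Unit 1B: $1,175; Unit G1: $650; Unit 5A: $1,650; Unit 3A: $125

Total floor area = 32,190.
Proportional shares (ignoring caps): Unit 4B 2,139.77; Unit 2C 2,082.76; Unit 1B 932.64; Unit G1 846.67; Unit 5A 1,296.32; Unit 3A 101.84.
Held at cap: Unit 2C ($1,100), Unit G1 ($650); remaining pool $5,650 reallocated over remaining floor area 19,447.
Shares after redistribution: Unit 4B 2,704.28 → $2,700; Unit 1B 1,178.69 → $1,175; Unit 5A 1,638.32 → $1,650; Unit 3A 128.71 → $125.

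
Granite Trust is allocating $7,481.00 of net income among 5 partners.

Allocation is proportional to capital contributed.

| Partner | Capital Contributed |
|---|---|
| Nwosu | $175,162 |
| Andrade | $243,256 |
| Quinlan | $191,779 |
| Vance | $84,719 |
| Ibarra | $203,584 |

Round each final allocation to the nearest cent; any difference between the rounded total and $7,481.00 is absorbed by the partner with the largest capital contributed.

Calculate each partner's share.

Total capital contributed = 175,162 + 243,256 + 191,779 + 84,719 + 203,584 = 898,500.
Proportional shares: Nwosu 1,458.4162; Andrade 2,025.3736; Quinlan 1,596.7710; Vance 705.3788; Ibarra 1,695.0605.
After rounding (cent): Nwosu $1,458.42; Andrade $2,025.37; Quinlan $1,596.77; Vance $705.38; Ibarra $1,695.06. Sum = $7,481.00.
Sum already equals the total — no adjustment.

Nwosu: $1,458.42; Andrade: $2,025.37; Quinlan: $1,596.77; Vance: $705.38; Ibarra: $1,695.06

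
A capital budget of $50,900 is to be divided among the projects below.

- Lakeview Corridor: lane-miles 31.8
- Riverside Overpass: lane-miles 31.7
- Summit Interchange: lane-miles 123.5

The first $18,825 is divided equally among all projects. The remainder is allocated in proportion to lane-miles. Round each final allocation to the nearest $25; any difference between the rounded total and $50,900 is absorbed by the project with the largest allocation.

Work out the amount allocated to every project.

$18,825 shared equally gives $6,275 per project.
Remainder $32,075 by lane-miles (total 187): Lakeview Corridor 5,454.47 → $5,450; Riverside Overpass 5,437.31 → $5,425; Summit Interchange 21,183.22 → $21,175.
Rounding difference +$25 on remainder applied to Summit Interchange.
Totals: Lakeview Corridor $6,275 + $5,450 = $11,725; Riverside Overpass $6,275 + $5,425 = $11,700; Summit Interchange $6,275 + $21,200 = $27,475.

Lakeview Corridor: $11,725 | Riverside Overpass: $11,700 | Summit Interchange: $27,475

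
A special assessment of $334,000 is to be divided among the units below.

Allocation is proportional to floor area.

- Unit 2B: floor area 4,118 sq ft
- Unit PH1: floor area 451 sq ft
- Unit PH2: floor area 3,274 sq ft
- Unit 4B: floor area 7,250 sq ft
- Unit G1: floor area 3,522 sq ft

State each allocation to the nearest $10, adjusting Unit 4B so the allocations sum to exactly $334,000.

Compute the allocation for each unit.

Sum of floor area: 18,615.
Pro-rata amounts: Unit 2B 4,118/18,615 × $334,000 = 73,887.30; Unit PH1 451/18,615 × $334,000 = 8,092.08; Unit PH2 3,274/18,615 × $334,000 = 58,743.81; Unit 4B 7,250/18,615 × $334,000 = 130,083.27; Unit G1 3,522/18,615 × $334,000 = 63,193.55.
Rounded to nearest $10: Unit 2B $73,890; Unit PH1 $8,090; Unit PH2 $58,740; Unit 4B $130,080; Unit G1 $63,190. Sum = $333,990.
Difference $334,000 − $333,990 = +$10 applied to Unit 4B: Unit 4B becomes $130,090.

Unit 2B: $73,890 · Unit PH1: $8,090 · Unit PH2: $58,740 · Unit 4B: $130,090 · Unit G1: $63,190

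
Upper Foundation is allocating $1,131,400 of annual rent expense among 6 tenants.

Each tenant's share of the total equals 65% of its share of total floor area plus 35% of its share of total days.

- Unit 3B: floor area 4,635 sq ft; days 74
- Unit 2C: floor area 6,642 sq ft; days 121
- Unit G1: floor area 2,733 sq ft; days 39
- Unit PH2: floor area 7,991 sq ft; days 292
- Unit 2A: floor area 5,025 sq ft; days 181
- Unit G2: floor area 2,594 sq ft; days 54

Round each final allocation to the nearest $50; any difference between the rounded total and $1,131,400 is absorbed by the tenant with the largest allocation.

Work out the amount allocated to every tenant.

Unit 3B: $153,600; Unit 2C: $227,850; Unit G1: $88,150; Unit PH2: $350,350; Unit 2A: $218,950; Unit G2: $92,500

Totals — floor area 29,620, days 761.
Combined weights (65% floor area + 35% days): Unit 3B 0.1357; Unit 2C 0.2014; Unit G1 0.0779; Unit PH2 0.3097; Unit 2A 0.1935; Unit G2 0.0818.
Unrounded shares: Unit 3B 153,584.76; Unit 2C 227,871.55; Unit G1 88,149.19; Unit PH2 350,345.40; Unit 2A 218,945.71; Unit G2 92,503.40.
After rounding ($50): Unit 3B $153,600; Unit 2C $227,850; Unit G1 $88,150; Unit PH2 $350,350; Unit 2A $218,950; Unit G2 $92,500. Sum = $1,131,400.
No rounding difference to absorb.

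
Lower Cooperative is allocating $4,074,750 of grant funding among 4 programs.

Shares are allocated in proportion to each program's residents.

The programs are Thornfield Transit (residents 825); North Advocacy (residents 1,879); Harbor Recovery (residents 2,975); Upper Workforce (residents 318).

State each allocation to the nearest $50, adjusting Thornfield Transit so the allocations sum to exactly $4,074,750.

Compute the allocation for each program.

Residents total: 5,997.
Proportional shares: Thornfield Transit 825/5,997 × $4,074,750 = 560,558.40; North Advocacy 1,879/5,997 × $4,074,750 = 1,276,714.23; Harbor Recovery 2,975/5,997 × $4,074,750 = 2,021,407.58; Upper Workforce 318/5,997 × $4,074,750 = 216,069.78.
At nearest $50: Thornfield Transit $560,550; North Advocacy $1,276,700; Harbor Recovery $2,021,400; Upper Workforce $216,050. Sum = $4,074,700.
Difference $4,074,750 − $4,074,700 = +$50 applied to Thornfield Transit: Thornfield Transit becomes $560,600.

Thornfield Transit: $560,600 | North Advocacy: $1,276,700 | Harbor Recovery: $2,021,400 | Upper Workforce: $216,050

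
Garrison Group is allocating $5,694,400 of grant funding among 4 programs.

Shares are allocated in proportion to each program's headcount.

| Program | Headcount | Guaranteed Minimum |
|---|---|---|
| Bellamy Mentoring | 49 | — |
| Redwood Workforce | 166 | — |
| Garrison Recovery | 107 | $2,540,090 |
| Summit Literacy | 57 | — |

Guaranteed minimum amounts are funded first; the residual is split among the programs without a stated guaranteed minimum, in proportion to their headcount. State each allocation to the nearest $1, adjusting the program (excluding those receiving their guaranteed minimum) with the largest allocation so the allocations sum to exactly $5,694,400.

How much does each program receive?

Guaranteed amounts: Garrison Recovery $2,540,090. Residual $3,154,310.
Residual split over remaining headcount 272: Bellamy Mentoring 568,239.67 → $568,240; Redwood Workforce 1,925,056.84 → $1,925,057; Summit Literacy 661,013.49 → $661,013.

Bellamy Mentoring: $568,240; Redwood Workforce: $1,925,057; Garrison Recovery: $2,540,090; Summit Literacy: $661,013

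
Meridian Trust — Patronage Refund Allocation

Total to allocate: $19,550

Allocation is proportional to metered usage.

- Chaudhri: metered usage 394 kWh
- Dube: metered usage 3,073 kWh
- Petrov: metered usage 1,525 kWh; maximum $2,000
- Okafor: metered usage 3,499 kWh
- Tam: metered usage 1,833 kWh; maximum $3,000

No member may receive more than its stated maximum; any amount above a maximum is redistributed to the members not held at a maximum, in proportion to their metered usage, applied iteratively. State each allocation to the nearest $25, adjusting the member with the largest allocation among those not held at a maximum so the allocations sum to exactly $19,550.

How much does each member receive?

Chaudhri: $825 | Dube: $6,425 | Petrov: $2,000 | Okafor: $7,300 | Tam: $3,000

Combined metered usage = 10,324.
Proportional shares (ignoring caps): Chaudhri 746.10; Dube 5,819.17; Petrov 2,887.81; Okafor 6,625.87; Tam 3,471.05.
Capped: Petrov ($2,000), Tam ($3,000); balance $14,550 reallocated over remaining metered usage 6,966.
Redistributed shares: Chaudhri 822.95 → $825; Dube 6,418.63 → $6,425; Okafor 7,308.42 → $7,300.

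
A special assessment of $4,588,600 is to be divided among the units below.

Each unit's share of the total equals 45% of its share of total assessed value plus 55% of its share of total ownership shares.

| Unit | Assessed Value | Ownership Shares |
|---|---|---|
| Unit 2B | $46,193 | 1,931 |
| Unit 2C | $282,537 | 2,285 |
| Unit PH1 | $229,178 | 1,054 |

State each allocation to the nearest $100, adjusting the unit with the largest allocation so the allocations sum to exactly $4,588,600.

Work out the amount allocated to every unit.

Unit 2B: $1,095,700 | Unit 2C: $2,139,900 | Unit PH1: $1,353,000

Assessed value total 557,908; ownership shares total 5,270.
Composite weights (45% assessed value + 55% ownership shares): Unit 2B 0.2388; Unit 2C 0.4664; Unit PH1 0.2949.
Proportional shares: Unit 2B 1,095,693.79; Unit 2C 2,139,950.87; Unit PH1 1,352,955.34.
After rounding ($100): Unit 2B $1,095,700; Unit 2C $2,140,000; Unit PH1 $1,353,000. Sum = $4,588,700.
Difference $4,588,600 − $4,588,700 = −$100 applied to largest allocation (Unit 2C): Unit 2C becomes $2,139,900.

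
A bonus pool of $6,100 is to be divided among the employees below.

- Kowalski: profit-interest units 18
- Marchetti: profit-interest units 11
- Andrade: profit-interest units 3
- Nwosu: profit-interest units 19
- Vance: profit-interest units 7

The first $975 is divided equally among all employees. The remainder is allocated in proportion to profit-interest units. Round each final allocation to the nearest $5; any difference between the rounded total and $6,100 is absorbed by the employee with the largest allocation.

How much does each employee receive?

Kowalski: $1,785 | Marchetti: $1,165 | Andrade: $460 | Nwosu: $1,875 | Vance: $815

Equal tier: $975 ÷ 5 = $195 apiece.
Remainder $5,125 by profit-interest units (total 58): Kowalski 1,590.52 → $1,590; Marchetti 971.98 → $970; Andrade 265.09 → $265; Nwosu 1,678.88 → $1,680; Vance 618.53 → $620.
Totals: Kowalski $195 + $1,590 = $1,785; Marchetti $195 + $970 = $1,165; Andrade $195 + $265 = $460; Nwosu $195 + $1,680 = $1,875; Vance $195 + $620 = $815.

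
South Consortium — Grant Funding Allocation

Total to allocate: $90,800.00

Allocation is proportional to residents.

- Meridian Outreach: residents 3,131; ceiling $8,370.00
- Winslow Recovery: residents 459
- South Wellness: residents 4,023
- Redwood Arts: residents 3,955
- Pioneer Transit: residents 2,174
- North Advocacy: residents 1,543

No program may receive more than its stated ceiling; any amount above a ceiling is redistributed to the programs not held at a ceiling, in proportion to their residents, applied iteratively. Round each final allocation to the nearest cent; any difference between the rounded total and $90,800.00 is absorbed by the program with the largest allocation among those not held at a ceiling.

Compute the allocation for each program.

Meridian Outreach: $8,370.00 · Winslow Recovery: $3,113.00 · South Wellness: $27,284.50 · Redwood Arts: $26,823.32 · Pioneer Transit: $14,744.35 · North Advocacy: $10,464.83

Combined residents = 15,285.
Proportional shares (ignoring caps): Meridian Outreach 18,599.5944; Winslow Recovery 2,726.6732; South Wellness 23,898.4887; Redwood Arts 23,494.5371; Pioneer Transit 12,914.5698; North Advocacy 9,166.1367.
Capped: Meridian Outreach ($8,370.00); residual $82,430.00 reallocated over remaining residents 12,154.
Shares after redistribution: Winslow Recovery 3,112.9974 → $3,113.00; South Wellness 27,284.5063 → $27,284.51; Redwood Arts 26,823.3215 → $26,823.32; Pioneer Transit 14,744.3492 → $14,744.35; North Advocacy 10,464.8256 → $10,464.83.
Rounding difference −$0.01 applied to South Wellness → $27,284.50.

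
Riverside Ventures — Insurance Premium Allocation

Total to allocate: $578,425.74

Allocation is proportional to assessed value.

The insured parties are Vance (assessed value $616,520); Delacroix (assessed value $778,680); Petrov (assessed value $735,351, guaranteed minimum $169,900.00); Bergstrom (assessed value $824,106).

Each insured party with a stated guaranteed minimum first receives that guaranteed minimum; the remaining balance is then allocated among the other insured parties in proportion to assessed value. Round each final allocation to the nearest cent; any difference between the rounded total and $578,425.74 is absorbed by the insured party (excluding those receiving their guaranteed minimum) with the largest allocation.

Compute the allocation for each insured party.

Fund the minimums — Petrov $169,900.00. Residual $408,525.74.
Residual split over remaining assessed value 2,219,306: Vance 113,487.8603 → $113,487.86; Delacroix 143,337.9729 → $143,337.97; Bergstrom 151,699.9069 → $151,699.91.

Vance: $113,487.86 · Delacroix: $143,337.97 · Petrov: $169,900.00 · Bergstrom: $151,699.91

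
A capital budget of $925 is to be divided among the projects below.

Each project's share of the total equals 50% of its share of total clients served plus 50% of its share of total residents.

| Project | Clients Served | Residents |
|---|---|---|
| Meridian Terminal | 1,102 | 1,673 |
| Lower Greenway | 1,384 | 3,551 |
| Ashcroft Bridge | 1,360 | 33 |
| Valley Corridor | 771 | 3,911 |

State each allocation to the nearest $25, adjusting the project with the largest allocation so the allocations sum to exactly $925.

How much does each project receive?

Meridian Terminal: $200; Lower Greenway: $300; Ashcroft Bridge: $150; Valley Corridor: $275

Totals — clients served 4,617, residents 9,168.
Composite weights (50% clients served + 50% residents): Meridian Terminal 0.2106; Lower Greenway 0.3435; Ashcroft Bridge 0.1491; Valley Corridor 0.2968.
Proportional shares: Meridian Terminal 194.79; Lower Greenway 317.78; Ashcroft Bridge 137.90; Valley Corridor 274.53.
After rounding ($25): Meridian Terminal $200; Lower Greenway $325; Ashcroft Bridge $150; Valley Corridor $275. Sum = $950.
Difference $925 − $950 = −$25 applied to largest allocation (Lower Greenway): Lower Greenway becomes $300.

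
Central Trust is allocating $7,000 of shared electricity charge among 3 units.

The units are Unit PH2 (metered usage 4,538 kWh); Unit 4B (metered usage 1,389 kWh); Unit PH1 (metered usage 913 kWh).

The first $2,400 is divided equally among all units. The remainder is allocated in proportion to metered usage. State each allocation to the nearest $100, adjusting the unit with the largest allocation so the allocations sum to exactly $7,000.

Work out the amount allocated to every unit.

Unit PH2: $3,900 · Unit 4B: $1,700 · Unit PH1: $1,400

First tranche $2,400 split equally: $800 each.
Remainder $4,600 by metered usage (total 6,840): Unit PH2 3,051.87 → $3,100; Unit 4B 934.12 → $900; Unit PH1 614.01 → $600.
Totals: Unit PH2 $800 + $3,100 = $3,900; Unit 4B $800 + $900 = $1,700; Unit PH1 $800 + $600 = $1,400.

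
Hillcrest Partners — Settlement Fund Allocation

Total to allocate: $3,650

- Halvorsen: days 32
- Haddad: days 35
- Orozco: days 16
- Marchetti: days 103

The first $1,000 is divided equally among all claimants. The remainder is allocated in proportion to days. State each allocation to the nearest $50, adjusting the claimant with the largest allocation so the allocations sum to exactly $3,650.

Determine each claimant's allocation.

Equal tier: $1,000 ÷ 4 = $250 apiece.
Remainder $2,650 by days (total 186): Halvorsen 455.91 → $450; Haddad 498.66 → $500; Orozco 227.96 → $250; Marchetti 1,467.47 → $1,450.
Totals: Halvorsen $250 + $450 = $700; Haddad $250 + $500 = $750; Orozco $250 + $250 = $500; Marchetti $250 + $1,450 = $1,700.

Halvorsen: $700 · Haddad: $750 · Orozco: $500 · Marchetti: $1,700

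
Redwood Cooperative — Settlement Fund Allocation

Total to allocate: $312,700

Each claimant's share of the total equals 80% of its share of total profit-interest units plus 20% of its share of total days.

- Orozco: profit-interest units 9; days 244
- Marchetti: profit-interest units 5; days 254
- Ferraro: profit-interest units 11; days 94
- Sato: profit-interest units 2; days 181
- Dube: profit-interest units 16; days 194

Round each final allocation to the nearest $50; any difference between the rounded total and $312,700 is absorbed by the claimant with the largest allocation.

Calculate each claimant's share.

Orozco: $68,150; Marchetti: $45,500; Ferraro: $70,050; Sato: $23,350; Dube: $105,650

Totals — profit-interest units 43, days 967.
Composite weights (80% profit-interest units + 20% days): Orozco 0.2179; Marchetti 0.1456; Ferraro 0.2241; Sato 0.0746; Dube 0.3378.
Pro-rata amounts: Orozco 68,139.59; Marchetti 45,515.63; Ferraro 70,073.80; Sato 23,341.39; Dube 105,629.60.
After rounding ($50): Orozco $68,150; Marchetti $45,500; Ferraro $70,050; Sato $23,350; Dube $105,650. Sum = $312,700.
Rounded total matches; no reconciliation needed.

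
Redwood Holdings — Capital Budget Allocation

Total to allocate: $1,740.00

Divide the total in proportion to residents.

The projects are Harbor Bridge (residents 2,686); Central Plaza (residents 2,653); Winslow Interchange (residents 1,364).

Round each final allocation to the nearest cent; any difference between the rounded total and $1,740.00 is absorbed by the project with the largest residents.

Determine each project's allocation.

Residents total: 2,686 + 2,653 + 1,364 = 6,703.
Unrounded shares: Harbor Bridge 697.2460; Central Plaza 688.6797; Winslow Interchange 354.0743.
After rounding (cent): Harbor Bridge $697.25; Central Plaza $688.68; Winslow Interchange $354.07. Sum = $1,740.00.
No rounding difference to absorb.

Harbor Bridge: $697.25 | Central Plaza: $688.68 | Winslow Interchange: $354.07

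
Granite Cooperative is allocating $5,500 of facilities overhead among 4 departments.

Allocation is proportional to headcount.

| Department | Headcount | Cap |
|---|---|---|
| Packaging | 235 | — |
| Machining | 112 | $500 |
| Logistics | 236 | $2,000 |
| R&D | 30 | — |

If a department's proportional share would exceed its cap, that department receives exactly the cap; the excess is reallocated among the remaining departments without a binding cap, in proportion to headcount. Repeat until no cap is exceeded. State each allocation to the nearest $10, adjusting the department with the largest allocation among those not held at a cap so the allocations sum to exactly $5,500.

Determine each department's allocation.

Combined headcount = 613.
Unconstrained shares: Packaging 2,108.48; Machining 1,004.89; Logistics 2,117.46; R&D 269.17.
Capped: Machining ($500), Logistics ($2,000); remaining pool $3,000 reallocated over remaining headcount 265.
Remaining shares: Packaging 2,660.38 → $2,660; R&D 339.62 → $340.

Packaging: $2,660 | Machining: $500 | Logistics: $2,000 | R&D: $340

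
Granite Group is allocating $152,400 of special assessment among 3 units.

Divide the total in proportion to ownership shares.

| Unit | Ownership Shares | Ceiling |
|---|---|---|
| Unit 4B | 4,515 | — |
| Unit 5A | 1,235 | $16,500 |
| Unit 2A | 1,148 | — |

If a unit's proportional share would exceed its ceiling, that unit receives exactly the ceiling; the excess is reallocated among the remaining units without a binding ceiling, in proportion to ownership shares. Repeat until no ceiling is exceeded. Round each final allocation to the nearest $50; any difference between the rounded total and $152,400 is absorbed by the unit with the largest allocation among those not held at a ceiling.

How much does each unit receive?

Unit 4B: $108,350; Unit 5A: $16,500; Unit 2A: $27,550

Sum of ownership shares: 6,898.
Proportional shares (ignoring caps): Unit 4B 99,751.52; Unit 5A 27,285.30; Unit 2A 25,363.18.
Cap binds for Unit 5A ($16,500); balance $135,900 reallocated over remaining ownership shares 5,663.
Redistributed shares: Unit 4B 108,350.43 → $108,350; Unit 2A 27,549.57 → $27,550.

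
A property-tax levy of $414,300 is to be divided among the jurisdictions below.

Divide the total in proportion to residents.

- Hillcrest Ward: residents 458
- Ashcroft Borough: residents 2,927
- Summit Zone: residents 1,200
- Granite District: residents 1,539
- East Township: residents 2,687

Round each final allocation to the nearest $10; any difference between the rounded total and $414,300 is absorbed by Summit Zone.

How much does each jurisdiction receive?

Hillcrest Ward: $21,540 | Ashcroft Borough: $137,630 | Summit Zone: $56,430 | Granite District: $72,360 | East Township: $126,340

Residents total: 8,811.
Pro-rata amounts: Hillcrest Ward 458/8,811 × $414,300 = 21,535.51; Ashcroft Borough 2,927/8,811 × $414,300 = 137,629.79; Summit Zone 1,200/8,811 × $414,300 = 56,424.92; Granite District 1,539/8,811 × $414,300 = 72,364.96; East Township 2,687/8,811 × $414,300 = 126,344.81.
At nearest $10: Hillcrest Ward $21,540; Ashcroft Borough $137,630; Summit Zone $56,420; Granite District $72,360; East Township $126,340. Sum = $414,290.
Difference $414,300 − $414,290 = +$10 applied to Summit Zone: Summit Zone becomes $56,430.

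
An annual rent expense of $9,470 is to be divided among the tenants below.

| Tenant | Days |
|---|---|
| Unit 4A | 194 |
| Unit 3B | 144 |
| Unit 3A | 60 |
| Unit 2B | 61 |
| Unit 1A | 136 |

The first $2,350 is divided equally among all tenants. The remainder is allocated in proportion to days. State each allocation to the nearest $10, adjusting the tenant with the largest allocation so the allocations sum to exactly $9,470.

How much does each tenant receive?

First tranche $2,350 split equally: $470 each.
Remainder $7,120 by days (total 595): Unit 4A 2,321.48 → $2,320; Unit 3B 1,723.16 → $1,720; Unit 3A 717.98 → $720; Unit 2B 729.95 → $730; Unit 1A 1,627.43 → $1,630.
Totals: Unit 4A $470 + $2,320 = $2,790; Unit 3B $470 + $1,720 = $2,190; Unit 3A $470 + $720 = $1,190; Unit 2B $470 + $730 = $1,200; Unit 1A $470 + $1,630 = $2,100.

Unit 4A: $2,790 | Unit 3B: $2,190 | Unit 3A: $1,190 | Unit 2B: $1,200 | Unit 1A: $2,100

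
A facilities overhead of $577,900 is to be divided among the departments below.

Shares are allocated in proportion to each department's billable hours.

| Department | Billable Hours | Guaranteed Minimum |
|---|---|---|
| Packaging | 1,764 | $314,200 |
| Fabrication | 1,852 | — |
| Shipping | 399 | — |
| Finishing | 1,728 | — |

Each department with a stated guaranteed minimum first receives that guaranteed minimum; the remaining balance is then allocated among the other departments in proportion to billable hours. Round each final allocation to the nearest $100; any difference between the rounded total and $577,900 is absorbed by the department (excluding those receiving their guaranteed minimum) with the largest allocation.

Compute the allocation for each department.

Fund the minimums — Packaging $314,200. Residual $263,700.
Residual split over remaining billable hours 3,979: Fabrication 122,737.47 → $122,700; Shipping 26,442.90 → $26,400; Finishing 114,519.63 → $114,500.
Rounding difference +$100 applied to Fabrication → $122,800.

Packaging: $314,200; Fabrication: $122,800; Shipping: $26,400; Finishing: $114,500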